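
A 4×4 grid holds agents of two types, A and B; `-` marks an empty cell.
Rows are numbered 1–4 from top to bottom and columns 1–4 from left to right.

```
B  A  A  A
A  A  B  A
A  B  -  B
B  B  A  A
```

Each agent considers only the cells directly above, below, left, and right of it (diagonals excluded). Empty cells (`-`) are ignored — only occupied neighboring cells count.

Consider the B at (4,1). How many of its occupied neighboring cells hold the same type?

Occupied neighbors of (4,1): (3,1)=A, (4,2)=B.
Same type (B): 1 of 2.

1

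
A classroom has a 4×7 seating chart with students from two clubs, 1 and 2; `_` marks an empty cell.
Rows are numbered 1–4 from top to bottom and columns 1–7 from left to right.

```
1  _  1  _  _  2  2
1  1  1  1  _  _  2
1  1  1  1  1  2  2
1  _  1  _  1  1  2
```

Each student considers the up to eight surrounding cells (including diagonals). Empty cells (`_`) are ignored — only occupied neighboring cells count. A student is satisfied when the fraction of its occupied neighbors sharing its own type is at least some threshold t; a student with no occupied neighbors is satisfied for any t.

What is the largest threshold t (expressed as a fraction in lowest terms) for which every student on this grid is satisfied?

(1,1)1 2/2
(1,3)1 3/3
(1,6)2 2/2
(1,7)2 2/2
(2,1)1 4/4
(2,2)1 7/7
(2,3)1 6/6
(2,4)1 5/5
(2,7)2 4/4
(3,1)1 4/4
(3,2)1 7/7
(3,3)1 6/6
(3,4)1 6/6
(3,5)1 4/5
(3,6)2 3/6
(3,7)2 3/4
(4,1)1 2/2
(4,3)1 3/3
(4,5)1 3/4
(4,6)1 2/5
(4,7)2 2/3
The smallest same-type fraction is 2/5 at (4,6), which reduces to 2/5. Any threshold above that leaves this student unsatisfied.

2/5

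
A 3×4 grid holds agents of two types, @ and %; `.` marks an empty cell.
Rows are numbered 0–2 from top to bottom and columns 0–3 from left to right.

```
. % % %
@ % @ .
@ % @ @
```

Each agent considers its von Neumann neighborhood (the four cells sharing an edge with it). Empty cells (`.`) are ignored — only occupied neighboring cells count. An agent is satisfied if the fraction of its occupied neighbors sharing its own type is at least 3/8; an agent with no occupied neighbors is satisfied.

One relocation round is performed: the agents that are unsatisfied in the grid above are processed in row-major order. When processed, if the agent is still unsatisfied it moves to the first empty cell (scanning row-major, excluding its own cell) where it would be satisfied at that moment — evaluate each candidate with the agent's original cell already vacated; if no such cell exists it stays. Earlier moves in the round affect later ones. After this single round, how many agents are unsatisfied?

Initially unsatisfied (in order): (1,2), (2,1).
  (1,2) → (0,0).
  (2,1) → (1,2).
Resulting grid:
@ % % %
@ % % .
@ . @ @
All satisfied now.

0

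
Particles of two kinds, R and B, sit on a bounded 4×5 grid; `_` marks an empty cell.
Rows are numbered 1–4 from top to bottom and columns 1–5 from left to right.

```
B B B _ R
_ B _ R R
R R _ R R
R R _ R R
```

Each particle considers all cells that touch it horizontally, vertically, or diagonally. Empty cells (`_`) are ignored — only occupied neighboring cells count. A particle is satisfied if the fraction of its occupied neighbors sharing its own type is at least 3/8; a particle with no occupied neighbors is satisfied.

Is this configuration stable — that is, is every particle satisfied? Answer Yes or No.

Yes

(1,1)B 2/2 ok
(1,2)B 3/3 ok
(1,3)B 2/3 ok
(1,5)R 2/2 ok
(2,2)B 3/5 ok
(2,4)R 4/5 ok
(2,5)R 4/4 ok
(3,1)R 3/4 ok
(3,2)R 3/4 ok
(3,4)R 5/5 ok
(3,5)R 5/5 ok
(4,1)R 3/3 ok
(4,2)R 3/3 ok
(4,4)R 3/3 ok
(4,5)R 3/3 ok
All meet the threshold, so the configuration is stable.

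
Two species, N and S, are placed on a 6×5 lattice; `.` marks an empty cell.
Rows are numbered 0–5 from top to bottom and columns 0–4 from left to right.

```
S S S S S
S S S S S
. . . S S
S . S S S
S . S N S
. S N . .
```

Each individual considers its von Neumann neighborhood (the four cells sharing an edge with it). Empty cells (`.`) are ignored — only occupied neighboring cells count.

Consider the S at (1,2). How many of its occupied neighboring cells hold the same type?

3

Occupied neighbors of (1,2): (0,2)=S, (1,1)=S, (1,3)=S.
Same type (S): 3 of 3.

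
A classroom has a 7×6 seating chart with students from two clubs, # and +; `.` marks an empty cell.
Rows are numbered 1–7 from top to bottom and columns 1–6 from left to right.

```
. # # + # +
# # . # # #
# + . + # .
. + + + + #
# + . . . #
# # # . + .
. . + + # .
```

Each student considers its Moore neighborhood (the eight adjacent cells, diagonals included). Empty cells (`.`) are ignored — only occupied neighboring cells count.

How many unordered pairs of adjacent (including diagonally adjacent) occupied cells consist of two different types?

Scan each occupied cell's neighbors to the right and below (and the two forward diagonals) so each pair is counted once.
From row 1: 7 unlike of 15 pairs (running 7/15).
From row 2: 4 unlike of 12 pairs (running 11/27).
From row 3: 5 unlike of 11 pairs (running 16/38).
From row 4: 3 unlike of 9 pairs (running 19/47).
From row 5: 5 unlike of 7 pairs (running 24/54).
From row 6: 4 unlike of 7 pairs (running 28/61).
From row 7: 1 unlike of 2 pairs (running 29/63).
Total adjacent occupied pairs: 63; unlike-type pairs: 29.

29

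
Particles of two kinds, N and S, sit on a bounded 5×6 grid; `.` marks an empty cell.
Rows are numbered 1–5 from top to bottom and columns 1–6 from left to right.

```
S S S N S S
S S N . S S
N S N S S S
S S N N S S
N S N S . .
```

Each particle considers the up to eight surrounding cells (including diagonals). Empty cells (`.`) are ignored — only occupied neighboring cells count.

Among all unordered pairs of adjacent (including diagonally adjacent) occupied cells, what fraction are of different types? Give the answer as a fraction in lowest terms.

16/37

Scan each occupied cell's neighbors to the right and below (and the two forward diagonals) so each pair is counted once.
From row 1: 5 unlike of 18 pairs (running 5/18).
From row 2: 6 unlike of 16 pairs (running 11/34).
From row 3: 10 unlike of 21 pairs (running 21/55).
From row 4: 8 unlike of 16 pairs (running 29/71).
From row 5: 3 unlike of 3 pairs (running 32/74).
Total adjacent occupied pairs: 74; unlike-type pairs: 32.
32/74 reduces to 16/37.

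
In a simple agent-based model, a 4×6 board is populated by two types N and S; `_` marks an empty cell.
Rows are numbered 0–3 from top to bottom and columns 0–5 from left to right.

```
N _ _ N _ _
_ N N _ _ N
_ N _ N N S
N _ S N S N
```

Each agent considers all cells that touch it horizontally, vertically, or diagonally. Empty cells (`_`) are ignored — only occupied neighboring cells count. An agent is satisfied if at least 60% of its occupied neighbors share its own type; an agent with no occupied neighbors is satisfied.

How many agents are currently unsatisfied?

6

Row 0: (0,0)N 1/1 satisfied · (0,3)N 1/1 satisfied
Row 1: (1,1)N 3/3 satisfied · (1,2)N 4/4 satisfied · (1,5)N 1/2 not
Row 2: (2,1)N 3/4 satisfied · (2,3)N 3/5 satisfied · (2,4)N 4/6 satisfied · (2,5)S 1/4 not
Row 3: (3,0)N 1/1 satisfied · (3,2)S 0/3 not · (3,3)N 2/4 not · (3,4)S 1/5 not · (3,5)N 1/3 not
Unsatisfied: (1,5), (2,5), (3,2), (3,3), (3,4), (3,5) — 6 in total.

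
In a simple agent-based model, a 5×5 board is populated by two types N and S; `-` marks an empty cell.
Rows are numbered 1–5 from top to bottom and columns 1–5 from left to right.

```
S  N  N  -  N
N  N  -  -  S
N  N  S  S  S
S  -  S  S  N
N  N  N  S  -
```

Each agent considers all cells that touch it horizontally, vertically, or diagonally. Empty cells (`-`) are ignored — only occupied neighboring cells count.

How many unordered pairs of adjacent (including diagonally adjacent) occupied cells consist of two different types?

Scan each occupied cell's neighbors to the right and below (and the two forward diagonals) so each pair is counted once.
Row 1: S(1,1)–N(1,2)≠ S(1,1)–N(2,1)≠ S(1,1)–N(2,2)≠ N(1,2)–N(1,3)= N(1,2)–N(2,2)= N(1,2)–N(2,1)= N(1,3)–N(2,2)= N(1,5)–S(2,5)≠  → 4/8 unlike.
Row 2: N(2,1)–N(2,2)= N(2,1)–N(3,1)= N(2,1)–N(3,2)= N(2,2)–N(3,2)= N(2,2)–S(3,3)≠ N(2,2)–N(3,1)= S(2,5)–S(3,5)= S(2,5)–S(3,4)=  → 1/8 unlike.
Row 3: N(3,1)–N(3,2)= N(3,1)–S(4,1)≠ N(3,2)–S(3,3)≠ N(3,2)–S(4,3)≠ N(3,2)–S(4,1)≠ S(3,3)–S(3,4)= S(3,3)–S(4,3)= S(3,3)–S(4,4)= S(3,4)–S(3,5)= S(3,4)–S(4,4)= S(3,4)–N(4,5)≠ S(3,4)–S(4,3)= S(3,5)–N(4,5)≠ S(3,5)–S(4,4)=  → 6/14 unlike.
Row 4: S(4,1)–N(5,1)≠ S(4,1)–N(5,2)≠ S(4,3)–S(4,4)= S(4,3)–N(5,3)≠ S(4,3)–S(5,4)= S(4,3)–N(5,2)≠ S(4,4)–N(4,5)≠ S(4,4)–S(5,4)= S(4,4)–N(5,3)≠ N(4,5)–S(5,4)≠  → 7/10 unlike.
Row 5: N(5,1)–N(5,2)= N(5,2)–N(5,3)= N(5,3)–S(5,4)≠  → 1/3 unlike.
Total adjacent occupied pairs: 43; unlike-type pairs: 19.

19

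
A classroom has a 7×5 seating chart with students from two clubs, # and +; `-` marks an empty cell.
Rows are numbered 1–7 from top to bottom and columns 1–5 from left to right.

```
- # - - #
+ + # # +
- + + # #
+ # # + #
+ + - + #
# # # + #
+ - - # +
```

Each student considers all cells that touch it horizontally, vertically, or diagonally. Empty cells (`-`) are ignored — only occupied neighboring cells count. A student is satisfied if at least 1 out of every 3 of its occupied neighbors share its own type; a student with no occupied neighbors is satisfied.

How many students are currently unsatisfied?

(1,2)# 1/3 ✓
(1,5)# 1/2 ✓
(2,1)+ 2/3 ✓
(2,2)+ 3/5 ✓
(2,3)# 3/6 ✓
(2,4)# 4/6 ✓
(2,5)+ 0/4 ✗
(3,2)+ 4/7 ✓
(3,3)+ 3/8 ✓
(3,4)# 5/8 ✓
(3,5)# 3/5 ✓
(4,1)+ 3/4 ✓
(4,2)# 1/6 ✗
(4,3)# 2/7 ✗
(4,4)+ 2/7 ✗
(4,5)# 3/5 ✓
(5,1)+ 2/5 ✓
(5,2)+ 2/7 ✗
(5,4)+ 2/7 ✗
(5,5)# 2/5 ✓
(6,1)# 1/4 ✗
(6,2)# 2/5 ✓
(6,3)# 2/5 ✓
(6,4)+ 2/6 ✓
(6,5)# 2/5 ✓
(7,1)+ 0/2 ✗
(7,4)# 2/4 ✓
(7,5)+ 1/3 ✓
Unsatisfied: (2,5), (4,2), (4,3), (4,4), (5,2), (5,4), (6,1), (7,1) — 8 in total.

8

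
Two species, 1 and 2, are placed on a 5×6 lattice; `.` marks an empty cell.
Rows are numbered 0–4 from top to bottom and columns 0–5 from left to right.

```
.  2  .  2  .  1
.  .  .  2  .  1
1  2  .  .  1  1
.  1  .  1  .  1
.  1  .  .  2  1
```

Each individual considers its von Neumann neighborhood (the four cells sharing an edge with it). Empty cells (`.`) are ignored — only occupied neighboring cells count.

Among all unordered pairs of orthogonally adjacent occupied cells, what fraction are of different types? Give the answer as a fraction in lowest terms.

Scan each occupied cell's neighbors to the right and below so each pair is counted once.
From row 0: 0 unlike of 2 pairs (running 0/2).
From row 1: 0 unlike of 1 pairs (running 0/3).
From row 2: 2 unlike of 4 pairs (running 2/7).
From row 3: 0 unlike of 2 pairs (running 2/9).
From row 4: 1 unlike of 1 pairs (running 3/10).
Total adjacent occupied pairs: 10; unlike-type pairs: 3.
3/10 is already in lowest terms.

3/10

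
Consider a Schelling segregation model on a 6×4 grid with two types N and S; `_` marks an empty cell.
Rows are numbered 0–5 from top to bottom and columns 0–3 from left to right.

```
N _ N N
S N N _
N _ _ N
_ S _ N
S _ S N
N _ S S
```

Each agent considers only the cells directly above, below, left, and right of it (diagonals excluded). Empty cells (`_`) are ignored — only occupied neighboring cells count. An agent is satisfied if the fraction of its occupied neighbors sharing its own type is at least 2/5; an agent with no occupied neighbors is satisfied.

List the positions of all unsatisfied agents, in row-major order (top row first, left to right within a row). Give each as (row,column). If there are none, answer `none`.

(0,0), (1,0), (2,0), (4,0), (4,3), (5,0)

Row 0: (0,0)N 0/1 unhappy · (0,2)N 2/2 ok · (0,3)N 1/1 ok
Row 1: (1,0)S 0/3 unhappy · (1,1)N 1/2 ok · (1,2)N 2/2 ok
Row 2: (2,0)N 0/1 unhappy · (2,3)N 1/1 ok
Row 3: (3,1)S 0/0 ok · (3,3)N 2/2 ok
Row 4: (4,0)S 0/1 unhappy · (4,2)S 1/2 ok · (4,3)N 1/3 unhappy
Row 5: (5,0)N 0/1 unhappy · (5,2)S 2/2 ok · (5,3)S 1/2 ok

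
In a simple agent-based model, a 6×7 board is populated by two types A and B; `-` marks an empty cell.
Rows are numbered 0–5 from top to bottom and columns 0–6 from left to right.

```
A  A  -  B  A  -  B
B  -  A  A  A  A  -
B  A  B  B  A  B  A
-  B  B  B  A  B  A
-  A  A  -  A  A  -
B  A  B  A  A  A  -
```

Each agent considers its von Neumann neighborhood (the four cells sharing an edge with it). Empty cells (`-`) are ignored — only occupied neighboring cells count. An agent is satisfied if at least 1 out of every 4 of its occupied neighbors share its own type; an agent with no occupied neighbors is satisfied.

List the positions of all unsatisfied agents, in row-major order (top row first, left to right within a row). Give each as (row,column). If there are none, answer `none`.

(0,3), (2,1), (5,0), (5,2)

Row 0: (0,0)A 1/2 satisfied · (0,1)A 1/1 satisfied · (0,3)B 0/2 not · (0,4)A 1/2 satisfied · (0,6)B 0/0 satisfied
Row 1: (1,0)B 1/2 satisfied · (1,2)A 1/2 satisfied · (1,3)A 2/4 satisfied · (1,4)A 4/4 satisfied · (1,5)A 1/2 satisfied
Row 2: (2,0)B 1/2 satisfied · (2,1)A 0/3 not · (2,2)B 2/4 satisfied · (2,3)B 2/4 satisfied · (2,4)A 2/4 satisfied · (2,5)B 1/4 satisfied · (2,6)A 1/2 satisfied
Row 3: (3,1)B 1/3 satisfied · (3,2)B 3/4 satisfied · (3,3)B 2/3 satisfied · (3,4)A 2/4 satisfied · (3,5)B 1/4 satisfied · (3,6)A 1/2 satisfied
Row 4: (4,1)A 2/3 satisfied · (4,2)A 1/3 satisfied · (4,4)A 3/3 satisfied · (4,5)A 2/3 satisfied
Row 5: (5,0)B 0/1 not · (5,1)A 1/3 satisfied · (5,2)B 0/3 not · (5,3)A 1/2 satisfied · (5,4)A 3/3 satisfied · (5,5)A 2/2 satisfied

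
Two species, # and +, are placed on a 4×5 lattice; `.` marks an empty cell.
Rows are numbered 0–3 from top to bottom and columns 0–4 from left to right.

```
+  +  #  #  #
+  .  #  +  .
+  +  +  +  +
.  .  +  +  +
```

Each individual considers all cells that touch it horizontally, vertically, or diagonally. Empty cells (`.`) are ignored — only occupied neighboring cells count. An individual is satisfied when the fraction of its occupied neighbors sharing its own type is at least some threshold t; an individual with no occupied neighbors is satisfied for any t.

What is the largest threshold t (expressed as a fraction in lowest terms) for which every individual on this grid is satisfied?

(0,0)+ 2/2
(0,1)+ 2/4
(0,2)# 2/4
(0,3)# 3/4
(0,4)# 1/2
(1,0)+ 4/4
(1,2)# 2/7
(1,3)+ 3/7
(2,0)+ 2/2
(2,1)+ 4/5
(2,2)+ 5/6
(2,3)+ 6/7
(2,4)+ 4/4
(3,2)+ 4/4
(3,3)+ 5/5
(3,4)+ 3/3
The smallest same-type fraction is 2/7 at (1,2), which reduces to 2/7. Any threshold above that leaves this individual unsatisfied.

2/7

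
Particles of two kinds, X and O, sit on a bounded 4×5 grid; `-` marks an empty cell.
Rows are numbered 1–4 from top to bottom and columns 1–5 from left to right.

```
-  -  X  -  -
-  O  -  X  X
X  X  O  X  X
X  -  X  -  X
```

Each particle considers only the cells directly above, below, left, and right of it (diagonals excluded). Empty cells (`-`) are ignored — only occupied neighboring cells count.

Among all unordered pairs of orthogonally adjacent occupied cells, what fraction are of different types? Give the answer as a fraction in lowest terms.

4/11

Scan each occupied cell's neighbors to the right and below so each pair is counted once.
Row 2: O(2,2)–X(3,2)≠ X(2,4)–X(2,5)= X(2,4)–X(3,4)= X(2,5)–X(3,5)=  → 1/4 unlike.
Row 3: X(3,1)–X(3,2)= X(3,1)–X(4,1)= X(3,2)–O(3,3)≠ O(3,3)–X(3,4)≠ O(3,3)–X(4,3)≠ X(3,4)–X(3,5)= X(3,5)–X(4,5)=  → 3/7 unlike.
Total adjacent occupied pairs: 11; unlike-type pairs: 4.
4/11 is already in lowest terms.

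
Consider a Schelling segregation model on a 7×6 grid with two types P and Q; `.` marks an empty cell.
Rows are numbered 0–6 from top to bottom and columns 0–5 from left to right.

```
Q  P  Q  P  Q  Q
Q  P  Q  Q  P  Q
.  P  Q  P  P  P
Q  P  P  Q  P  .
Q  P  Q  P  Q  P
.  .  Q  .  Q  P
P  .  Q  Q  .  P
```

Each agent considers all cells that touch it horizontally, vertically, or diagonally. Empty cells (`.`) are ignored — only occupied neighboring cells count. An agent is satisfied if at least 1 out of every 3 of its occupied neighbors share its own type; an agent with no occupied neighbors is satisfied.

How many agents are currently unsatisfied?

6

(0,0)Q 1/3 satisfied
(0,1)P 1/5 not
(0,2)Q 2/5 satisfied
(0,3)P 1/5 not
(0,4)Q 3/5 satisfied
(0,5)Q 2/3 satisfied
(1,0)Q 1/4 not
(1,1)P 2/7 not
(1,2)Q 3/8 satisfied
(1,3)Q 4/8 satisfied
(1,4)P 4/8 satisfied
(1,5)Q 2/5 satisfied
(2,1)P 3/7 satisfied
(2,2)Q 3/8 satisfied
(2,3)P 4/8 satisfied
(2,4)P 4/7 satisfied
(2,5)P 3/4 satisfied
(3,0)Q 1/4 not
(3,1)P 3/7 satisfied
(3,2)P 5/8 satisfied
(3,3)Q 3/8 satisfied
(3,4)P 5/7 satisfied
(4,0)Q 1/3 satisfied
(4,1)P 2/6 satisfied
(4,2)Q 2/6 satisfied
(4,3)P 2/7 not
(4,4)Q 2/6 satisfied
(4,5)P 2/4 satisfied
(5,2)Q 3/5 satisfied
(5,4)Q 2/6 satisfied
(5,5)P 2/4 satisfied
(6,0)P 0/0 satisfied
(6,2)Q 2/2 satisfied
(6,3)Q 3/3 satisfied
(6,5)P 1/2 satisfied
Unsatisfied: (0,1), (0,3), (1,0), (1,1), (3,0), (4,3) — 6 in total.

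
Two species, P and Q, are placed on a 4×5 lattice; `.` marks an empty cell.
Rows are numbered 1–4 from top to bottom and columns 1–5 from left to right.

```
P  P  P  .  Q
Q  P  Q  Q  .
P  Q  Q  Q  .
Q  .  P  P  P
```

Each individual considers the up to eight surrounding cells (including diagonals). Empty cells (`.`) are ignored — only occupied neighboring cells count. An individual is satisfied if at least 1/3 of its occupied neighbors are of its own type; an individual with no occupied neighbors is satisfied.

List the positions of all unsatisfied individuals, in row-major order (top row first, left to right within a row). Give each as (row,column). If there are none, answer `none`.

Row 1: (1,1)P 2/3 ✓ · (1,2)P 3/5 ✓ · (1,3)P 2/4 ✓ · (1,5)Q 1/1 ✓
Row 2: (2,1)Q 1/5 ✗ · (2,2)P 4/8 ✓ · (2,3)Q 4/7 ✓ · (2,4)Q 4/5 ✓
Row 3: (3,1)P 1/4 ✗ · (3,2)Q 4/7 ✓ · (3,3)Q 4/7 ✓ · (3,4)Q 3/6 ✓
Row 4: (4,1)Q 1/2 ✓ · (4,3)P 1/4 ✗ · (4,4)P 2/4 ✓ · (4,5)P 1/2 ✓

(2,1), (3,1), (4,3)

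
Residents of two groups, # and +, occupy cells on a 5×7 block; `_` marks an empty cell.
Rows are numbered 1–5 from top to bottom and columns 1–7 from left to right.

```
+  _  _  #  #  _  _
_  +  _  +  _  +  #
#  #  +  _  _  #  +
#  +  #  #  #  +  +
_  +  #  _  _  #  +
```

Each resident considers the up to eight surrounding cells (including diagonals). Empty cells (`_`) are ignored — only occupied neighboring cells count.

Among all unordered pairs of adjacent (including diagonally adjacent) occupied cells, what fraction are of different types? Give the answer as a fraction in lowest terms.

Scan each occupied cell's neighbors to the right and below (and the two forward diagonals) so each pair is counted once.
From row 1: 3 unlike of 5 pairs (running 3/5).
From row 2: 5 unlike of 9 pairs (running 8/14).
From row 3: 8 unlike of 16 pairs (running 16/30).
From row 4: 8 unlike of 17 pairs (running 24/47).
From row 5: 2 unlike of 2 pairs (running 26/49).
Total adjacent occupied pairs: 49; unlike-type pairs: 26.
26/49 is already in lowest terms.

26/49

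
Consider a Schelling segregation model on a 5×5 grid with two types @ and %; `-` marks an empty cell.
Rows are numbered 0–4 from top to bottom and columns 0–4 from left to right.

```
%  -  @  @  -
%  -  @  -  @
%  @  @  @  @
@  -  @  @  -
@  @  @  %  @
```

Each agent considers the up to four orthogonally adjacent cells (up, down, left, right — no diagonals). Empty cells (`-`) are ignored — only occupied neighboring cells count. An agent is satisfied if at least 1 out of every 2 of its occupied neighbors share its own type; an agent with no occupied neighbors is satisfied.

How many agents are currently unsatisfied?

3

(0,0)% 1/1 ok
(0,2)@ 2/2 ok
(0,3)@ 1/1 ok
(1,0)% 2/2 ok
(1,2)@ 2/2 ok
(1,4)@ 1/1 ok
(2,0)% 1/3 unhappy
(2,1)@ 1/2 ok
(2,2)@ 4/4 ok
(2,3)@ 3/3 ok
(2,4)@ 2/2 ok
(3,0)@ 1/2 ok
(3,2)@ 3/3 ok
(3,3)@ 2/3 ok
(4,0)@ 2/2 ok
(4,1)@ 2/2 ok
(4,2)@ 2/3 ok
(4,3)% 0/3 unhappy
(4,4)@ 0/1 unhappy
Unsatisfied: (2,0), (4,3), (4,4) — 3 in total.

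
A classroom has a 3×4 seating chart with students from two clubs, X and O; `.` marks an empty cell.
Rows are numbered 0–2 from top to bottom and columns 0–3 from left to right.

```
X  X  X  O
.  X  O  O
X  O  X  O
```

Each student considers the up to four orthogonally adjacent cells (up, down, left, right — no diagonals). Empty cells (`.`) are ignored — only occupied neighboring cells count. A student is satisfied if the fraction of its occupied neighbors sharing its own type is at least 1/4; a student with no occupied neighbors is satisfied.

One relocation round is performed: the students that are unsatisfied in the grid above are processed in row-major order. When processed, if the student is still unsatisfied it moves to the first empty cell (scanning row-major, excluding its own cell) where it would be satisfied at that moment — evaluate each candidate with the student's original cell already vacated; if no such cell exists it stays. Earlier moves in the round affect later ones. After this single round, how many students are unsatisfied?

1

Initially unsatisfied (in order): (2,0), (2,1), (2,2).
  (2,0) → (1,0).
  (2,1): no empty cell satisfies it; stays.
  (2,2) → (2,0).
Resulting grid:
X X X O
X X O O
X O . O
Unsatisfied now: (2,1).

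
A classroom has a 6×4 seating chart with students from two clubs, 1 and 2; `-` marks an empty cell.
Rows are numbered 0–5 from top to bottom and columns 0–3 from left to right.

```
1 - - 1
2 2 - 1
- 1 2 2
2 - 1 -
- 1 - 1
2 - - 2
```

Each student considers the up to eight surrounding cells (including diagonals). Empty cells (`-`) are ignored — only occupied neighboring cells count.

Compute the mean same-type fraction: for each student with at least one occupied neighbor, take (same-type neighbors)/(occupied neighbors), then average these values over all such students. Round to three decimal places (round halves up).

(0,0)1 0/2
(0,3)1 1/1
(1,0)2 1/3
(1,1)2 2/4
(1,3)1 1/3
(2,1)1 1/5
(2,2)2 2/5
(2,3)2 1/3
(3,0)2 0/2
(3,2)1 3/5
(4,1)1 1/3
(4,3)1 1/2
(5,0)2 0/1
(5,3)2 0/1
Sum over 14 students: 0/2 + 1/1 + 1/3 + 2/4 + 1/3 + 1/5 + 2/5 + 1/3 + 0/2 + 3/5 + 1/3 + 1/2 + 0/1 + 0/1 = 68/15; mean = 68/15 ÷ 14 = 34/105 = 0.323809… → 0.324.

0.324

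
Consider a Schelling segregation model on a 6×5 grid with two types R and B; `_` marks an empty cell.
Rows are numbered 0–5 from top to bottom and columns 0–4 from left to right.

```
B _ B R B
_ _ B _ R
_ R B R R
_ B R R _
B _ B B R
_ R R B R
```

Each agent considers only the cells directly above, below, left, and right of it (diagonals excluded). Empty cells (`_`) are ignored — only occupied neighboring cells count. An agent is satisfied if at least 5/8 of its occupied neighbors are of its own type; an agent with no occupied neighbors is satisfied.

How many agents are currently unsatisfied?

(0,0)B 0/0 ok
(0,2)B 1/2 unhappy
(0,3)R 0/2 unhappy
(0,4)B 0/2 unhappy
(1,2)B 2/2 ok
(1,4)R 1/2 unhappy
(2,1)R 0/2 unhappy
(2,2)B 1/4 unhappy
(2,3)R 2/3 ok
(2,4)R 2/2 ok
(3,1)B 0/2 unhappy
(3,2)R 1/4 unhappy
(3,3)R 2/3 ok
(4,0)B 0/0 ok
(4,2)B 1/3 unhappy
(4,3)B 2/4 unhappy
(4,4)R 1/2 unhappy
(5,1)R 1/1 ok
(5,2)R 1/3 unhappy
(5,3)B 1/3 unhappy
(5,4)R 1/2 unhappy
Unsatisfied: (0,2), (0,3), (0,4), (1,4), (2,1), (2,2), (3,1), (3,2), (4,2), (4,3), (4,4), (5,2), (5,3), (5,4) — 14 in total.

14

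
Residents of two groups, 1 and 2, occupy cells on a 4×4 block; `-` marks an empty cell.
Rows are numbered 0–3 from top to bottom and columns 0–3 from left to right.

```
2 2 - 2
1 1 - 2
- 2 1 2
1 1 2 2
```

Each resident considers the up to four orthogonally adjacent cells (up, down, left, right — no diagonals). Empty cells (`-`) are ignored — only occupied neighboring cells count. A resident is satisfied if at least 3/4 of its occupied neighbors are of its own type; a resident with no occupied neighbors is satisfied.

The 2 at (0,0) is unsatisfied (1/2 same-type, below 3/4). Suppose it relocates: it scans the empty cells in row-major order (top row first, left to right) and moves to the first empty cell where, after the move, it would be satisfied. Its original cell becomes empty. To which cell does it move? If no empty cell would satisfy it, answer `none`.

(0,2)

Vacating (0,0). Empty cells in order:
  (0,2): 2/2 same-type → satisfied — stop here.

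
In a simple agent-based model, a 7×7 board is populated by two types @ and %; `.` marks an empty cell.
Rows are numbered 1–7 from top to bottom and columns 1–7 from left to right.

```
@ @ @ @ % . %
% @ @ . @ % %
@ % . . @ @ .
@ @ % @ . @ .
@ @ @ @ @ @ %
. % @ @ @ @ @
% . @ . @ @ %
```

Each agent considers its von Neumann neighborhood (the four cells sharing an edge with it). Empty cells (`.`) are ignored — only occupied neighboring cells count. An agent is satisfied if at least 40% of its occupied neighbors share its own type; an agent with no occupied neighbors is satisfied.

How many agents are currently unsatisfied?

(1,1)@ 1/2 ✓
(1,2)@ 3/3 ✓
(1,3)@ 3/3 ✓
(1,4)@ 1/2 ✓
(1,5)% 0/2 ✗
(1,7)% 1/1 ✓
(2,1)% 0/3 ✗
(2,2)@ 2/4 ✓
(2,3)@ 2/2 ✓
(2,5)@ 1/3 ✗
(2,6)% 1/3 ✗
(2,7)% 2/2 ✓
(3,1)@ 1/3 ✗
(3,2)% 0/3 ✗
(3,5)@ 2/2 ✓
(3,6)@ 2/3 ✓
(4,1)@ 3/3 ✓
(4,2)@ 2/4 ✓
(4,3)% 0/3 ✗
(4,4)@ 1/2 ✓
(4,6)@ 2/2 ✓
(5,1)@ 2/2 ✓
(5,2)@ 3/4 ✓
(5,3)@ 3/4 ✓
(5,4)@ 4/4 ✓
(5,5)@ 3/3 ✓
(5,6)@ 3/4 ✓
(5,7)% 0/2 ✗
(6,2)% 0/2 ✗
(6,3)@ 3/4 ✓
(6,4)@ 3/3 ✓
(6,5)@ 4/4 ✓
(6,6)@ 4/4 ✓
(6,7)@ 1/3 ✗
(7,1)% 0/0 ✓
(7,3)@ 1/1 ✓
(7,5)@ 2/2 ✓
(7,6)@ 2/3 ✓
(7,7)% 0/2 ✗
Unsatisfied: (1,5), (2,1), (2,5), (2,6), (3,1), (3,2), (4,3), (5,7), (6,2), (6,7), (7,7) — 11 in total.

11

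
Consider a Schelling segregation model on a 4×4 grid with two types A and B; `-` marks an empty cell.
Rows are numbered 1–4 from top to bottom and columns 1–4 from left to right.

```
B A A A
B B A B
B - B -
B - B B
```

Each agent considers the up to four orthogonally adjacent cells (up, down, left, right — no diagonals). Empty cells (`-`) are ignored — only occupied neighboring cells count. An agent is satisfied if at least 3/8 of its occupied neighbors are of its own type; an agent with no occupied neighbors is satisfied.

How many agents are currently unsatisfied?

(1,1)B 1/2 satisfied
(1,2)A 1/3 not
(1,3)A 3/3 satisfied
(1,4)A 1/2 satisfied
(2,1)B 3/3 satisfied
(2,2)B 1/3 not
(2,3)A 1/4 not
(2,4)B 0/2 not
(3,1)B 2/2 satisfied
(3,3)B 1/2 satisfied
(4,1)B 1/1 satisfied
(4,3)B 2/2 satisfied
(4,4)B 1/1 satisfied
Unsatisfied: (1,2), (2,2), (2,3), (2,4) — 4 in total.

4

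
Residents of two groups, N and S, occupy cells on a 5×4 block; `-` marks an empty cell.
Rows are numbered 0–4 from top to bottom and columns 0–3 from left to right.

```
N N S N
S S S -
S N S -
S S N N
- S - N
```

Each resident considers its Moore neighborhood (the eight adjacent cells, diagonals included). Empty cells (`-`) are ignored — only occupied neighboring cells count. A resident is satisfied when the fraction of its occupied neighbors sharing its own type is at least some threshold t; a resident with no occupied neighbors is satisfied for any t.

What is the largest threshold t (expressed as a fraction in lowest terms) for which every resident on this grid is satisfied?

0/1

(0,0)N 1/3
(0,1)N 1/5
(0,2)S 2/4
(0,3)N 0/2
(1,0)S 2/5
(1,1)S 5/8
(1,2)S 3/6
(2,0)S 4/5
(2,1)N 1/8
(2,2)S 3/6
(3,0)S 3/4
(3,1)S 4/6
(3,2)N 3/6
(3,3)N 2/3
(4,1)S 2/3
(4,3)N 2/2
The smallest same-type fraction is 0/2 at (0,3), which reduces to 0/1. Any threshold above that leaves this resident unsatisfied.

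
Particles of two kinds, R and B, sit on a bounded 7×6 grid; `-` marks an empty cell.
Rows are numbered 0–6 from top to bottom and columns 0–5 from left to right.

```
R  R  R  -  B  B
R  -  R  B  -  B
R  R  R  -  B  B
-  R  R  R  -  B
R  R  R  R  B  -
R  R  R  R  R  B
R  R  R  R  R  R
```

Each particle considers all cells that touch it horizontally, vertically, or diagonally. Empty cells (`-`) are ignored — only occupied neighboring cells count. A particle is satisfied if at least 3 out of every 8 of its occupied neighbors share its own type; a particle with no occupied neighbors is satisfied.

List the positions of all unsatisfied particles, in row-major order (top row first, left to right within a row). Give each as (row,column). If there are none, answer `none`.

(4,4), (5,5)

(0,0)R 2/2 ✓
(0,1)R 4/4 ✓
(0,2)R 2/3 ✓
(0,4)B 3/3 ✓
(0,5)B 2/2 ✓
(1,0)R 4/4 ✓
(1,2)R 4/5 ✓
(1,3)B 2/5 ✓
(1,5)B 4/4 ✓
(2,0)R 3/3 ✓
(2,1)R 6/6 ✓
(2,2)R 5/6 ✓
(2,4)B 4/5 ✓
(2,5)B 3/3 ✓
(3,1)R 7/7 ✓
(3,2)R 7/7 ✓
(3,3)R 4/6 ✓
(3,5)B 3/3 ✓
(4,0)R 4/4 ✓
(4,1)R 7/7 ✓
(4,2)R 8/8 ✓
(4,3)R 6/7 ✓
(4,4)B 2/6 ✗
(5,0)R 5/5 ✓
(5,1)R 8/8 ✓
(5,2)R 8/8 ✓
(5,3)R 7/8 ✓
(5,4)R 5/7 ✓
(5,5)B 1/4 ✗
(6,0)R 3/3 ✓
(6,1)R 5/5 ✓
(6,2)R 5/5 ✓
(6,3)R 5/5 ✓
(6,4)R 4/5 ✓
(6,5)R 2/3 ✓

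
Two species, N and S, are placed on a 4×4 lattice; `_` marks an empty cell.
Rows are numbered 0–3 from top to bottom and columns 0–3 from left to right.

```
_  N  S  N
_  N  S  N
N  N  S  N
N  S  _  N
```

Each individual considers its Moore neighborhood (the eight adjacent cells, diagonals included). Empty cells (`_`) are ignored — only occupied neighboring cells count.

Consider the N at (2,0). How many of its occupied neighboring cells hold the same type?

Occupied neighbors of (2,0): (1,1)=N, (2,1)=N, (3,0)=N, (3,1)=S.
Same type (N): 3 of 4.

3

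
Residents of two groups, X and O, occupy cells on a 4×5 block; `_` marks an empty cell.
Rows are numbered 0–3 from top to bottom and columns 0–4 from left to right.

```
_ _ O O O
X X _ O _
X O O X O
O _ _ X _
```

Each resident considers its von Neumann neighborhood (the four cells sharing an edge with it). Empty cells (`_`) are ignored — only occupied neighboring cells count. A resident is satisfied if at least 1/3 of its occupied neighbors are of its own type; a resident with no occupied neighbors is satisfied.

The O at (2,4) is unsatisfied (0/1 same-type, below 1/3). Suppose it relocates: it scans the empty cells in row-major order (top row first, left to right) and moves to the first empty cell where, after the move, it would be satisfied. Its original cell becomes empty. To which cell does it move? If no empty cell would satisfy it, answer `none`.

(0,1)

Vacating (2,4). Empty cells in order:
  (0,0): 0/1 same-type → still unsatisfied.
  (0,1): 1/2 same-type → satisfied — stop here.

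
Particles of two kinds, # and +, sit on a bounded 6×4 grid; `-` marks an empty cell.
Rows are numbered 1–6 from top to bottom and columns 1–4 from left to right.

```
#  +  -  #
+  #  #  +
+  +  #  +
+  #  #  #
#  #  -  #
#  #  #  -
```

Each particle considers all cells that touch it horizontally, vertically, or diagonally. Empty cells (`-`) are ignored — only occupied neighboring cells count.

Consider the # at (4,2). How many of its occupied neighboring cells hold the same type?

4

Occupied neighbors of (4,2): (3,1)=+, (3,2)=+, (3,3)=#, (4,1)=+, (4,3)=#, (5,1)=#, (5,2)=#.
Same type (#): 4 of 7.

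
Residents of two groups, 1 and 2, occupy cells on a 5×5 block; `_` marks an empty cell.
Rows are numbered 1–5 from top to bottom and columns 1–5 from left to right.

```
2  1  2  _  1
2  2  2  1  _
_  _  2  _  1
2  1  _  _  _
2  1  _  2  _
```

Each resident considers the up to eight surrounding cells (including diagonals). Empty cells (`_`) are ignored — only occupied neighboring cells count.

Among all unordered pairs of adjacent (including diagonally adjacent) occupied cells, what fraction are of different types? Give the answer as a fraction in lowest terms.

Scan each occupied cell's neighbors to the right and below (and the two forward diagonals) so each pair is counted once.
From row 1: 6 unlike of 11 pairs (running 6/11).
From row 2: 2 unlike of 7 pairs (running 8/18).
From row 3: 1 unlike of 1 pairs (running 9/19).
From row 4: 3 unlike of 5 pairs (running 12/24).
From row 5: 1 unlike of 1 pairs (running 13/25).
Total adjacent occupied pairs: 25; unlike-type pairs: 13.
13/25 is already in lowest terms.

13/25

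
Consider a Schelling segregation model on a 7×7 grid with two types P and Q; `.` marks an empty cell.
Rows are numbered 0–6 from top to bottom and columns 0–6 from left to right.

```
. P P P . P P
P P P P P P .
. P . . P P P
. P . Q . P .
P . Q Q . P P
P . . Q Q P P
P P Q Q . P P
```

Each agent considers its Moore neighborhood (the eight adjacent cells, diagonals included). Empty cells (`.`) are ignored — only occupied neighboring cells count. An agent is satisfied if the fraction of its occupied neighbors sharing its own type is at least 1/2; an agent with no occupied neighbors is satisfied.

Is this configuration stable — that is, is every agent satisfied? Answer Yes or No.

Yes

(0,1)P 4/4 satisfied
(0,2)P 5/5 satisfied
(0,3)P 4/4 satisfied
(0,5)P 3/3 satisfied
(0,6)P 2/2 satisfied
(1,0)P 3/3 satisfied
(1,1)P 5/5 satisfied
(1,2)P 6/6 satisfied
(1,3)P 5/5 satisfied
(1,4)P 6/6 satisfied
(1,5)P 6/6 satisfied
(2,1)P 4/4 satisfied
(2,4)P 5/6 satisfied
(2,5)P 5/5 satisfied
(2,6)P 3/3 satisfied
(3,1)P 2/3 satisfied
(3,3)Q 2/3 satisfied
(3,5)P 5/5 satisfied
(4,0)P 2/2 satisfied
(4,2)Q 3/4 satisfied
(4,3)Q 4/4 satisfied
(4,5)P 4/5 satisfied
(4,6)P 4/4 satisfied
(5,0)P 3/3 satisfied
(5,3)Q 5/5 satisfied
(5,4)Q 3/6 satisfied
(5,5)P 5/6 satisfied
(5,6)P 5/5 satisfied
(6,0)P 2/2 satisfied
(6,1)P 2/3 satisfied
(6,2)Q 2/3 satisfied
(6,3)Q 3/3 satisfied
(6,5)P 3/4 satisfied
(6,6)P 3/3 satisfied
All meet the threshold, so the configuration is stable.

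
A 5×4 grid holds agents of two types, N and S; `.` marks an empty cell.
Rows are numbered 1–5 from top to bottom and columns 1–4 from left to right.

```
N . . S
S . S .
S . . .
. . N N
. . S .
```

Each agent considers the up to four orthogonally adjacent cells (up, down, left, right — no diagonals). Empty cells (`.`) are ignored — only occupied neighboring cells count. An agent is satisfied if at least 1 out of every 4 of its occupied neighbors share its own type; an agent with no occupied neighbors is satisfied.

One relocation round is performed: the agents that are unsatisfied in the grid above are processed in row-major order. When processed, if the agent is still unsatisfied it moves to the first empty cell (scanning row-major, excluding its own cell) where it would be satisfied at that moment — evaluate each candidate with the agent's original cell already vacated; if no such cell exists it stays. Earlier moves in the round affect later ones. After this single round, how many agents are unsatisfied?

Initially unsatisfied (in order): (1,1), (5,3).
  (1,1) → (1,2).
  (5,3) → (1,1).
Resulting grid:
S N . S
S . S .
S . . .
. . N N
. . . .
Unsatisfied now: (1,2).

1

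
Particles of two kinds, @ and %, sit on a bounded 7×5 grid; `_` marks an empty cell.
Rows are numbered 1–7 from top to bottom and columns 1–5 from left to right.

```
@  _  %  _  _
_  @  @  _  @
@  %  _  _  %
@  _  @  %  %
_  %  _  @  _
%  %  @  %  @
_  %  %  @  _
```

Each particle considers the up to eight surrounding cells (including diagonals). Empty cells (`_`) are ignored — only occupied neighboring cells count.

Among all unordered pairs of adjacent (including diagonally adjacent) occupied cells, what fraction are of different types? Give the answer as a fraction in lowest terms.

11/21

Scan each occupied cell's neighbors to the right and below (and the two forward diagonals) so each pair is counted once.
From row 1: 2 unlike of 3 pairs (running 2/3).
From row 2: 3 unlike of 5 pairs (running 5/8).
From row 3: 3 unlike of 6 pairs (running 8/14).
From row 4: 5 unlike of 7 pairs (running 13/21).
From row 5: 2 unlike of 6 pairs (running 15/27).
From row 6: 6 unlike of 13 pairs (running 21/40).
From row 7: 1 unlike of 2 pairs (running 22/42).
Total adjacent occupied pairs: 42; unlike-type pairs: 22.
22/42 reduces to 11/21.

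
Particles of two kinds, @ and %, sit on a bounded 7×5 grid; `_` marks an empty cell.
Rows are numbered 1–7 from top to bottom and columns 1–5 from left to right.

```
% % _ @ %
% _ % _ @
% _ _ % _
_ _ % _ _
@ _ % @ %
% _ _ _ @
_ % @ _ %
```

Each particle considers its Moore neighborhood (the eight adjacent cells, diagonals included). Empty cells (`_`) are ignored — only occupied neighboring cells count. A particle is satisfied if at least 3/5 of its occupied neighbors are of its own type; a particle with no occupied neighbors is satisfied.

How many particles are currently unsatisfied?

(1,1)% 2/2 satisfied
(1,2)% 3/3 satisfied
(1,4)@ 1/3 not
(1,5)% 0/2 not
(2,1)% 3/3 satisfied
(2,3)% 2/3 satisfied
(2,5)@ 1/3 not
(3,1)% 1/1 satisfied
(3,4)% 2/3 satisfied
(4,3)% 2/3 satisfied
(5,1)@ 0/1 not
(5,3)% 1/2 not
(5,4)@ 1/4 not
(5,5)% 0/2 not
(6,1)% 1/2 not
(6,5)@ 1/3 not
(7,2)% 1/2 not
(7,3)@ 0/1 not
(7,5)% 0/1 not
Unsatisfied: (1,4), (1,5), (2,5), (5,1), (5,3), (5,4), (5,5), (6,1), (6,5), (7,2), (7,3), (7,5) — 12 in total.

12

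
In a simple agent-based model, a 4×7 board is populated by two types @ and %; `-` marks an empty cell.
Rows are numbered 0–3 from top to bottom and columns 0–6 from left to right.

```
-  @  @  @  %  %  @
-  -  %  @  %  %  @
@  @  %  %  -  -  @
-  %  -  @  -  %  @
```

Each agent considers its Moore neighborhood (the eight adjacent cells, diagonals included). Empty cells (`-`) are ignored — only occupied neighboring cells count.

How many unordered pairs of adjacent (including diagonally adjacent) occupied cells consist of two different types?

23

Scan each occupied cell's neighbors to the right and below (and the two forward diagonals) so each pair is counted once.
From row 0: 9 unlike of 19 pairs (running 9/19).
From row 1: 7 unlike of 12 pairs (running 16/31).
From row 2: 6 unlike of 10 pairs (running 22/41).
From row 3: 1 unlike of 1 pairs (running 23/42).
Total adjacent occupied pairs: 42; unlike-type pairs: 23.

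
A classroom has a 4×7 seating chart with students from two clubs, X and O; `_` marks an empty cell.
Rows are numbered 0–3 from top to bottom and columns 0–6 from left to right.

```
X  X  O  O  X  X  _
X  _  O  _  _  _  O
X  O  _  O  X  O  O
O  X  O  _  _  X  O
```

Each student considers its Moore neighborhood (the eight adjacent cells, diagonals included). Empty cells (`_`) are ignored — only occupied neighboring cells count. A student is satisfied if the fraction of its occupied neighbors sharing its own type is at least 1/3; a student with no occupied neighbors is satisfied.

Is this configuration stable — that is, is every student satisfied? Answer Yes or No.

No

Row 0: (0,0)X 2/2 ✓ · (0,1)X 2/4 ✓ · (0,2)O 2/3 ✓ · (0,3)O 2/3 ✓ · (0,4)X 1/2 ✓ · (0,5)X 1/2 ✓
Row 1: (1,0)X 3/4 ✓ · (1,2)O 4/5 ✓ · (1,6)O 2/3 ✓
Row 2: (2,0)X 2/4 ✓ · (2,1)O 3/6 ✓ · (2,3)O 2/3 ✓ · (2,4)X 1/3 ✓ · (2,5)O 3/5 ✓ · (2,6)O 3/4 ✓
Row 3: (3,0)O 1/3 ✓ · (3,1)X 1/4 ✗ · (3,2)O 2/3 ✓ · (3,5)X 1/4 ✗ · (3,6)O 2/3 ✓
For instance (3,1) has only 1/4 same-type neighbors, below 1/3.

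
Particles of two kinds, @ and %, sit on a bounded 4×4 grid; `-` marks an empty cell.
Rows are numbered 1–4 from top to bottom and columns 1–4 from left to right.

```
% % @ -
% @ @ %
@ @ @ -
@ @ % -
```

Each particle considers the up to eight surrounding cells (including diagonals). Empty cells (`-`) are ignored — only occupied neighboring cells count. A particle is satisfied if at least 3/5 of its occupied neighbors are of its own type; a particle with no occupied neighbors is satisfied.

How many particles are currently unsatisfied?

5

Row 1: (1,1)% 2/3 ✓ · (1,2)% 2/5 ✗ · (1,3)@ 2/4 ✗
Row 2: (2,1)% 2/5 ✗ · (2,2)@ 5/8 ✓ · (2,3)@ 4/6 ✓ · (2,4)% 0/3 ✗
Row 3: (3,1)@ 4/5 ✓ · (3,2)@ 6/8 ✓ · (3,3)@ 4/6 ✓
Row 4: (4,1)@ 3/3 ✓ · (4,2)@ 4/5 ✓ · (4,3)% 0/3 ✗
Unsatisfied: (1,2), (1,3), (2,1), (2,4), (4,3) — 5 in total.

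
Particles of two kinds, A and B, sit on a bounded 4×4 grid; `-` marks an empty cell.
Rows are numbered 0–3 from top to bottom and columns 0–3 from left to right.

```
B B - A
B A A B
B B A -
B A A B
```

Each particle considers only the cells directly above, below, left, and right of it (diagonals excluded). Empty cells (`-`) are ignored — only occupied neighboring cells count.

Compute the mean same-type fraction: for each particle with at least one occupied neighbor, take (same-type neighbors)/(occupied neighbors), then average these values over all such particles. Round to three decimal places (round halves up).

(0,0)B 2/2
(0,1)B 1/2
(0,3)A 0/1
(1,0)B 2/3
(1,1)A 1/4
(1,2)A 2/3
(1,3)B 0/2
(2,0)B 3/3
(2,1)B 1/4
(2,2)A 2/3
(3,0)B 1/2
(3,1)A 1/3
(3,2)A 2/3
(3,3)B 0/1
Sum over 14 particles: 2/2 + 1/2 + 0/1 + 2/3 + 1/4 + 2/3 + 0/2 + 3/3 + 1/4 + 2/3 + 1/2 + 1/3 + 2/3 + 0/1 = 13/2; mean = 13/2 ÷ 14 = 13/28 = 0.464285… → 0.464.

0.464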